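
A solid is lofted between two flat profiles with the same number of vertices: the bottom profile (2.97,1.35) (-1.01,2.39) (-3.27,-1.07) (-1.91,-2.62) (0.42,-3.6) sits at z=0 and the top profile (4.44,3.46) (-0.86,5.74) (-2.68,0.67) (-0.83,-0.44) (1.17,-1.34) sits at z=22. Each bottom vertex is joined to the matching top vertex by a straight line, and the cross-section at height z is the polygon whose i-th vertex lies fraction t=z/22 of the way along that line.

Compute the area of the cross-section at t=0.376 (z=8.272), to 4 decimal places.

Cross-section at t=0.376: each vertex is (1-t)·p0[i] + t·p1[i].
  v1: (1-0.376)·(2.97,1.35) + 0.376·(4.44,3.46) = (3.5227,2.1434)
  v2: (1-0.376)·(-1.01,2.39) + 0.376·(-0.86,5.74) = (-0.9536,3.6496)
  v3: (1-0.376)·(-3.27,-1.07) + 0.376·(-2.68,0.67) = (-3.0482,-0.4158)
  v4: (1-0.376)·(-1.91,-2.62) + 0.376·(-0.83,-0.44) = (-1.5039,-1.8003)
  v5: (1-0.376)·(0.42,-3.6) + 0.376·(1.17,-1.34) = (0.7020,-2.7502)
Shoelace sum Σ(x_i·y_{i+1} − x_{i+1}·y_i):
  i=1: 3.5227·3.6496 − -0.9536·2.1434 = +14.9004 (running +14.9004)
  i=2: -0.9536·-0.4158 − -3.0482·3.6496 = +11.5210 (running +26.4215)
  i=3: -3.0482·-1.8003 − -1.5039·-0.4158 = +4.8624 (running +31.2839)
  i=4: -1.5039·-2.7502 − 0.7020·-1.8003 = +5.4000 (running +36.6838)
  i=5: 0.7020·2.1434 − 3.5227·-2.7502 = +11.1930 (running +47.8768)
Area = |Σ|/2 = |47.8768|/2 = 23.9384

Area at t=0.376: 23.9384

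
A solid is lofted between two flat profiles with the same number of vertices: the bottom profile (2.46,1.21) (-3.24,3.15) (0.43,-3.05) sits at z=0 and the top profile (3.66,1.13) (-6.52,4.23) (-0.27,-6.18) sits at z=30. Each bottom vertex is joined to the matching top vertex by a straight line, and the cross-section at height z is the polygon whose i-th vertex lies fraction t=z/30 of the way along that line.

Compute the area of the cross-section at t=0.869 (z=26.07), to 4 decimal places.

Cross-section at t=0.869: each vertex is (1-t)·p0[i] + t·p1[i].
  v1: (1-0.869)·(2.46,1.21) + 0.869·(3.66,1.13) = (3.5028,1.1405)
  v2: (1-0.869)·(-3.24,3.15) + 0.869·(-6.52,4.23) = (-6.0903,4.0885)
  v3: (1-0.869)·(0.43,-3.05) + 0.869·(-0.27,-6.18) = (-0.1783,-5.7700)
Shoelace sum Σ(x_i·y_{i+1} − x_{i+1}·y_i):
  i=1: 3.5028·4.0885 − -6.0903·1.1405 = +21.2672 (running +21.2672)
  i=2: -6.0903·-5.7700 − -0.1783·4.0885 = +35.8699 (running +57.1371)
  i=3: -0.1783·1.1405 − 3.5028·-5.7700 = +20.0077 (running +77.1448)
Area = |Σ|/2 = |77.1448|/2 = 38.5724

Area at t=0.869: 38.5724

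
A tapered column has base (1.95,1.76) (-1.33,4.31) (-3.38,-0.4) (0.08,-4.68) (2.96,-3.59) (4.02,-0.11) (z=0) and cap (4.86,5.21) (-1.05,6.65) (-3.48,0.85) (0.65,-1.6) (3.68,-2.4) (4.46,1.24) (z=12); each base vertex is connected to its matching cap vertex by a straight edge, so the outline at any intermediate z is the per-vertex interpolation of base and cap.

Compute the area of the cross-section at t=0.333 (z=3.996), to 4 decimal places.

Area at t=0.333: 42.3132

Cross-section at t=0.333: each vertex is (1-t)·p0[i] + t·p1[i].
  v1: (1-0.333)·(1.95,1.76) + 0.333·(4.86,5.21) = (2.9190,2.9089)
  v2: (1-0.333)·(-1.33,4.31) + 0.333·(-1.05,6.65) = (-1.2368,5.0892)
  v3: (1-0.333)·(-3.38,-0.4) + 0.333·(-3.48,0.85) = (-3.4133,0.0162)
  v4: (1-0.333)·(0.08,-4.68) + 0.333·(0.65,-1.6) = (0.2698,-3.6544)
  v5: (1-0.333)·(2.96,-3.59) + 0.333·(3.68,-2.4) = (3.1998,-3.1937)
  v6: (1-0.333)·(4.02,-0.11) + 0.333·(4.46,1.24) = (4.1665,0.3396)
Shoelace sum Σ(x_i·y_{i+1} − x_{i+1}·y_i):
  i=1: 2.9190·5.0892 − -1.2368·2.9089 = +18.4531 (running +18.4531)
  i=2: -1.2368·0.0162 − -3.4133·5.0892 = +17.3509 (running +35.8041)
  i=3: -3.4133·-3.6544 − 0.2698·0.0162 = +12.4690 (running +48.2731)
  i=4: 0.2698·-3.1937 − 3.1998·-3.6544 = +10.8314 (running +59.1045)
  i=5: 3.1998·0.3396 − 4.1665·-3.1937 = +14.3932 (running +73.4977)
  i=6: 4.1665·2.9089 − 2.9190·0.3396 = +11.1286 (running +84.6263)
Area = |Σ|/2 = |84.6263|/2 = 42.3132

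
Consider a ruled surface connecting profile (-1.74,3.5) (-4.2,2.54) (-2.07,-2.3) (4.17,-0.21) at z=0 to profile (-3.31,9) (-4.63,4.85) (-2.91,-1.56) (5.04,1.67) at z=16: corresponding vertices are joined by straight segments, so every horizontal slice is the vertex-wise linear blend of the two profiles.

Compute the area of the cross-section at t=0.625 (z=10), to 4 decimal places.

Area at t=0.625: 40.0977

Cross-section at t=0.625: each vertex is (1-t)·p0[i] + t·p1[i].
  v1: (1-0.625)·(-1.74,3.5) + 0.625·(-3.31,9) = (-2.7212,6.9375)
  v2: (1-0.625)·(-4.2,2.54) + 0.625·(-4.63,4.85) = (-4.4688,3.9838)
  v3: (1-0.625)·(-2.07,-2.3) + 0.625·(-2.91,-1.56) = (-2.5950,-1.8375)
  v4: (1-0.625)·(4.17,-0.21) + 0.625·(5.04,1.67) = (4.7138,0.9650)
Shoelace sum Σ(x_i·y_{i+1} − x_{i+1}·y_i):
  i=1: -2.7212·3.9838 − -4.4688·6.9375 = +20.1612 (running +20.1612)
  i=2: -4.4688·-1.8375 − -2.5950·3.9838 = +18.5492 (running +38.7103)
  i=3: -2.5950·0.9650 − 4.7138·-1.8375 = +6.1573 (running +44.8677)
  i=4: 4.7138·6.9375 − -2.7212·0.9650 = +35.3276 (running +80.1953)
Area = |Σ|/2 = |80.1953|/2 = 40.0977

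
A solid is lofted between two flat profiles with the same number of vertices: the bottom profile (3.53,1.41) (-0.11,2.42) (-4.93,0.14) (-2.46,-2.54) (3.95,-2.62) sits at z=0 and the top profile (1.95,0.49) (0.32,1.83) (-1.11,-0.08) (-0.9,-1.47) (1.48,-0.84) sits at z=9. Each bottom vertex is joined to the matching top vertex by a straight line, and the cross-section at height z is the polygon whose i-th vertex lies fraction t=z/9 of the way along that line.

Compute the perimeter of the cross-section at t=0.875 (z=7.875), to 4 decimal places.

Cross-section at t=0.875: each vertex is (1-t)·p0[i] + t·p1[i].
  v1: (1-0.875)·(3.53,1.41) + 0.875·(1.95,0.49) = (2.1475,0.6050)
  v2: (1-0.875)·(-0.11,2.42) + 0.875·(0.32,1.83) = (0.2663,1.9038)
  v3: (1-0.875)·(-4.93,0.14) + 0.875·(-1.11,-0.08) = (-1.5875,-0.0525)
  v4: (1-0.875)·(-2.46,-2.54) + 0.875·(-0.9,-1.47) = (-1.0950,-1.6037)
  v5: (1-0.875)·(3.95,-2.62) + 0.875·(1.48,-0.84) = (1.7887,-1.0625)
Perimeter = Σ |v_{i+1} − v_i|:
  edge 1→2: √(-1.8812² + 1.2988²) = 2.2860 (running 2.2860)
  edge 2→3: √(-1.8538² + -1.9563²) = 2.6951 (running 4.9811)
  edge 3→4: √(0.4925² + -1.5512²) = 1.6276 (running 6.6086)
  edge 4→5: √(2.8838² + 0.5412²) = 2.9341 (running 9.5427)
  edge 5→1: √(0.3588² + 1.6675²) = 1.7057 (running 11.2484)
Perimeter = 11.2484

Perimeter at t=0.875: 11.2484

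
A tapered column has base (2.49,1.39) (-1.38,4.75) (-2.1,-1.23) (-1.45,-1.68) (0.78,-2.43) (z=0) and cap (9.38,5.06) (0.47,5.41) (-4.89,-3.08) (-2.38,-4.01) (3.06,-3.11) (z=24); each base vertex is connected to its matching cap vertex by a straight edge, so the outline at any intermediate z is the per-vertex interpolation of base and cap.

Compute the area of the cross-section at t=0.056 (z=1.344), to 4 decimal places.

Cross-section at t=0.056: each vertex is (1-t)·p0[i] + t·p1[i].
  v1: (1-0.056)·(2.49,1.39) + 0.056·(9.38,5.06) = (2.8758,1.5955)
  v2: (1-0.056)·(-1.38,4.75) + 0.056·(0.47,5.41) = (-1.2764,4.7870)
  v3: (1-0.056)·(-2.1,-1.23) + 0.056·(-4.89,-3.08) = (-2.2562,-1.3336)
  v4: (1-0.056)·(-1.45,-1.68) + 0.056·(-2.38,-4.01) = (-1.5021,-1.8105)
  v5: (1-0.056)·(0.78,-2.43) + 0.056·(3.06,-3.11) = (0.9077,-2.4681)
Shoelace sum Σ(x_i·y_{i+1} − x_{i+1}·y_i):
  i=1: 2.8758·4.7870 − -1.2764·1.5955 = +15.8031 (running +15.8031)
  i=2: -1.2764·-1.3336 − -2.2562·4.7870 = +12.5027 (running +28.3058)
  i=3: -2.2562·-1.8105 − -1.5021·-1.3336 = +2.0817 (running +30.3875)
  i=4: -1.5021·-2.4681 − 0.9077·-1.8105 = +5.3506 (running +35.7381)
  i=5: 0.9077·1.5955 − 2.8758·-2.4681 = +8.5460 (running +44.2841)
Area = |Σ|/2 = |44.2841|/2 = 22.1421

Area at t=0.056: 22.1421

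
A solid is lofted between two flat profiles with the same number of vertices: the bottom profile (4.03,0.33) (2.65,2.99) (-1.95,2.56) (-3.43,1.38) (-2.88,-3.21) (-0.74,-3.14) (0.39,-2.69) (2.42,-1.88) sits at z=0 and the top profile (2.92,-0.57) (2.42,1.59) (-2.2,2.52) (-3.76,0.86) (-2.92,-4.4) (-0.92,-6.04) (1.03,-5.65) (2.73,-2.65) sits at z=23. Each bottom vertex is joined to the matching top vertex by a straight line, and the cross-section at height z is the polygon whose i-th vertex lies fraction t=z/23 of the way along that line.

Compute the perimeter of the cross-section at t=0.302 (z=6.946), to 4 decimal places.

Perimeter at t=0.302: 22.6773

Cross-section at t=0.302: each vertex is (1-t)·p0[i] + t·p1[i].
  v1: (1-0.302)·(4.03,0.33) + 0.302·(2.92,-0.57) = (3.6948,0.0582)
  v2: (1-0.302)·(2.65,2.99) + 0.302·(2.42,1.59) = (2.5805,2.5672)
  v3: (1-0.302)·(-1.95,2.56) + 0.302·(-2.2,2.52) = (-2.0255,2.5479)
  v4: (1-0.302)·(-3.43,1.38) + 0.302·(-3.76,0.86) = (-3.5297,1.2230)
  v5: (1-0.302)·(-2.88,-3.21) + 0.302·(-2.92,-4.4) = (-2.8921,-3.5694)
  v6: (1-0.302)·(-0.74,-3.14) + 0.302·(-0.92,-6.04) = (-0.7944,-4.0158)
  v7: (1-0.302)·(0.39,-2.69) + 0.302·(1.03,-5.65) = (0.5833,-3.5839)
  v8: (1-0.302)·(2.42,-1.88) + 0.302·(2.73,-2.65) = (2.5136,-2.1125)
Perimeter = Σ |v_{i+1} − v_i|:
  edge 1→2: √(-1.1142² + 2.5090²) = 2.7453 (running 2.7453)
  edge 2→3: √(-4.6060² + -0.0193²) = 4.6061 (running 7.3514)
  edge 3→4: √(-1.5042² + -1.3250²) = 2.0045 (running 9.3559)
  edge 4→5: √(0.6376² + -4.7923²) = 4.8346 (running 14.1904)
  edge 5→6: √(2.0977² + -0.4464²) = 2.1447 (running 16.3351)
  edge 6→7: √(1.3776² + 0.4319²) = 1.4437 (running 17.7789)
  edge 7→8: √(1.9303² + 1.4714²) = 2.4272 (running 20.2061)
  edge 8→1: √(1.1812² + 2.1707²) = 2.4713 (running 22.6773)
Perimeter = 22.6773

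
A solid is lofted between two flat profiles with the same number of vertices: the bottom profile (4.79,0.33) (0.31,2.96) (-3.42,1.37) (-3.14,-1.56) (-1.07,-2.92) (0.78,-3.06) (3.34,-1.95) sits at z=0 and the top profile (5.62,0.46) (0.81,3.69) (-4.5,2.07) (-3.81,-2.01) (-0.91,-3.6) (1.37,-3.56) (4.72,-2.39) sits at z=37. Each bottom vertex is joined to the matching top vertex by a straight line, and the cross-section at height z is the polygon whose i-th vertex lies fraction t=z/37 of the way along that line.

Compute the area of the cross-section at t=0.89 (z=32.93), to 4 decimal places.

Area at t=0.89: 50.0590

Cross-section at t=0.89: each vertex is (1-t)·p0[i] + t·p1[i].
  v1: (1-0.89)·(4.79,0.33) + 0.89·(5.62,0.46) = (5.5287,0.4457)
  v2: (1-0.89)·(0.31,2.96) + 0.89·(0.81,3.69) = (0.7550,3.6097)
  v3: (1-0.89)·(-3.42,1.37) + 0.89·(-4.5,2.07) = (-4.3812,1.9930)
  v4: (1-0.89)·(-3.14,-1.56) + 0.89·(-3.81,-2.01) = (-3.7363,-1.9605)
  v5: (1-0.89)·(-1.07,-2.92) + 0.89·(-0.91,-3.6) = (-0.9276,-3.5252)
  v6: (1-0.89)·(0.78,-3.06) + 0.89·(1.37,-3.56) = (1.3051,-3.5050)
  v7: (1-0.89)·(3.34,-1.95) + 0.89·(4.72,-2.39) = (4.5682,-2.3416)
Shoelace sum Σ(x_i·y_{i+1} − x_{i+1}·y_i):
  i=1: 5.5287·3.6097 − 0.7550·0.4457 = +19.6204 (running +19.6204)
  i=2: 0.7550·1.9930 − -4.3812·3.6097 = +17.3195 (running +36.9400)
  i=3: -4.3812·-1.9605 − -3.7363·1.9930 = +16.0358 (running +52.9758)
  i=4: -3.7363·-3.5252 − -0.9276·-1.9605 = +11.3526 (running +64.3284)
  i=5: -0.9276·-3.5050 − 1.3051·-3.5252 = +7.8520 (running +72.1804)
  i=6: 1.3051·-2.3416 − 4.5682·-3.5050 = +12.9555 (running +85.1359)
  i=7: 4.5682·0.4457 − 5.5287·-2.3416 = +14.9821 (running +100.1180)
Area = |Σ|/2 = |100.1180|/2 = 50.0590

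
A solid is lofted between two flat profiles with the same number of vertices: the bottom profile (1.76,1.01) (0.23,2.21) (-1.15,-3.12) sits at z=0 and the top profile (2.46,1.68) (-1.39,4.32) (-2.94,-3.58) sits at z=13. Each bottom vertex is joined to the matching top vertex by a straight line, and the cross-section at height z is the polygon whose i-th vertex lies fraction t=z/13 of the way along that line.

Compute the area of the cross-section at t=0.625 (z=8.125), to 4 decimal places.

Cross-section at t=0.625: each vertex is (1-t)·p0[i] + t·p1[i].
  v1: (1-0.625)·(1.76,1.01) + 0.625·(2.46,1.68) = (2.1975,1.4287)
  v2: (1-0.625)·(0.23,2.21) + 0.625·(-1.39,4.32) = (-0.7825,3.5288)
  v3: (1-0.625)·(-1.15,-3.12) + 0.625·(-2.94,-3.58) = (-2.2687,-3.4075)
Shoelace sum Σ(x_i·y_{i+1} − x_{i+1}·y_i):
  i=1: 2.1975·3.5288 − -0.7825·1.4287 = +8.8724 (running +8.8724)
  i=2: -0.7825·-3.4075 − -2.2687·3.5288 = +10.6722 (running +19.5446)
  i=3: -2.2687·1.4287 − 2.1975·-3.4075 = +4.2465 (running +23.7912)
Area = |Σ|/2 = |23.7912|/2 = 11.8956

Area at t=0.625: 11.8956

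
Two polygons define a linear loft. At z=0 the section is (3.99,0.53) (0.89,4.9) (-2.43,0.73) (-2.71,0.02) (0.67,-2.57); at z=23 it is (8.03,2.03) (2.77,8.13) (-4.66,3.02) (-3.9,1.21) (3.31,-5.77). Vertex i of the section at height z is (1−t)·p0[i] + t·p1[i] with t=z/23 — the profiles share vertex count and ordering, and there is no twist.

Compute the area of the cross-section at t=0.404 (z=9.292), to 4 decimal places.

Cross-section at t=0.404: each vertex is (1-t)·p0[i] + t·p1[i].
  v1: (1-0.404)·(3.99,0.53) + 0.404·(8.03,2.03) = (5.6222,1.1360)
  v2: (1-0.404)·(0.89,4.9) + 0.404·(2.77,8.13) = (1.6495,6.2049)
  v3: (1-0.404)·(-2.43,0.73) + 0.404·(-4.66,3.02) = (-3.3309,1.6552)
  v4: (1-0.404)·(-2.71,0.02) + 0.404·(-3.9,1.21) = (-3.1908,0.5008)
  v5: (1-0.404)·(0.67,-2.57) + 0.404·(3.31,-5.77) = (1.7366,-3.8628)
Shoelace sum Σ(x_i·y_{i+1} − x_{i+1}·y_i):
  i=1: 5.6222·6.2049 − 1.6495·1.1360 = +33.0112 (running +33.0112)
  i=2: 1.6495·1.6552 − -3.3309·6.2049 = +23.3983 (running +56.4095)
  i=3: -3.3309·0.5008 − -3.1908·1.6552 = +3.6132 (running +60.0227)
  i=4: -3.1908·-3.8628 − 1.7366·0.5008 = +11.4557 (running +71.4784)
  i=5: 1.7366·1.1360 − 5.6222·-3.8628 = +23.6900 (running +95.1684)
Area = |Σ|/2 = |95.1684|/2 = 47.5842

Area at t=0.404: 47.5842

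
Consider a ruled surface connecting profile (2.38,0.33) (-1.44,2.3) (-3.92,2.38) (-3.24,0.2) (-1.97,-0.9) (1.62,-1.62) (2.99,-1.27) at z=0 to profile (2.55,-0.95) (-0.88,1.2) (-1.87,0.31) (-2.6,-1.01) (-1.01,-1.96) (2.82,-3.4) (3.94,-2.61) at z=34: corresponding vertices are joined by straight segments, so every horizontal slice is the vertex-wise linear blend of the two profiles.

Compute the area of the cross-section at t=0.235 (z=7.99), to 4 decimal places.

Cross-section at t=0.235: each vertex is (1-t)·p0[i] + t·p1[i].
  v1: (1-0.235)·(2.38,0.33) + 0.235·(2.55,-0.95) = (2.4200,0.0292)
  v2: (1-0.235)·(-1.44,2.3) + 0.235·(-0.88,1.2) = (-1.3084,2.0415)
  v3: (1-0.235)·(-3.92,2.38) + 0.235·(-1.87,0.31) = (-3.4383,1.8936)
  v4: (1-0.235)·(-3.24,0.2) + 0.235·(-2.6,-1.01) = (-3.0896,-0.0843)
  v5: (1-0.235)·(-1.97,-0.9) + 0.235·(-1.01,-1.96) = (-1.7444,-1.1491)
  v6: (1-0.235)·(1.62,-1.62) + 0.235·(2.82,-3.4) = (1.9020,-2.0383)
  v7: (1-0.235)·(2.99,-1.27) + 0.235·(3.94,-2.61) = (3.2132,-1.5849)
Shoelace sum Σ(x_i·y_{i+1} − x_{i+1}·y_i):
  i=1: 2.4200·2.0415 − -1.3084·0.0292 = +4.9785 (running +4.9785)
  i=2: -1.3084·1.8936 − -3.4383·2.0415 = +4.5417 (running +9.5202)
  i=3: -3.4383·-0.0843 − -3.0896·1.8936 = +6.1403 (running +15.6605)
  i=4: -3.0896·-1.1491 − -1.7444·-0.0843 = +3.4031 (running +19.0636)
  i=5: -1.7444·-2.0383 − 1.9020·-1.1491 = +5.7412 (running +24.8048)
  i=6: 1.9020·-1.5849 − 3.2132·-2.0383 = +3.5351 (running +28.3399)
  i=7: 3.2132·0.0292 − 2.4200·-1.5849 = +3.9292 (running +32.2691)
Area = |Σ|/2 = |32.2691|/2 = 16.1346

Area at t=0.235: 16.1346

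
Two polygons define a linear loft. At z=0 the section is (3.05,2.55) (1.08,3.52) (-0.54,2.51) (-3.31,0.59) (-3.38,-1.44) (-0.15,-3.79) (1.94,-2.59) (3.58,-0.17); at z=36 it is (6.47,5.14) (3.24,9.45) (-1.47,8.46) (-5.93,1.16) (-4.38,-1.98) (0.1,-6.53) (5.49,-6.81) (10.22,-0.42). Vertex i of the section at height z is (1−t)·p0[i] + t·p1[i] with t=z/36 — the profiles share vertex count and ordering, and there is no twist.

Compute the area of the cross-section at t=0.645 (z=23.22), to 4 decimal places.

Area at t=0.645: 108.4027

Cross-section at t=0.645: each vertex is (1-t)·p0[i] + t·p1[i].
  v1: (1-0.645)·(3.05,2.55) + 0.645·(6.47,5.14) = (5.2559,4.2205)
  v2: (1-0.645)·(1.08,3.52) + 0.645·(3.24,9.45) = (2.4732,7.3449)
  v3: (1-0.645)·(-0.54,2.51) + 0.645·(-1.47,8.46) = (-1.1399,6.3478)
  v4: (1-0.645)·(-3.31,0.59) + 0.645·(-5.93,1.16) = (-4.9999,0.9576)
  v5: (1-0.645)·(-3.38,-1.44) + 0.645·(-4.38,-1.98) = (-4.0250,-1.7883)
  v6: (1-0.645)·(-0.15,-3.79) + 0.645·(0.1,-6.53) = (0.0113,-5.5573)
  v7: (1-0.645)·(1.94,-2.59) + 0.645·(5.49,-6.81) = (4.2298,-5.3119)
  v8: (1-0.645)·(3.58,-0.17) + 0.645·(10.22,-0.42) = (7.8628,-0.3312)
Shoelace sum Σ(x_i·y_{i+1} − x_{i+1}·y_i):
  i=1: 5.2559·7.3449 − 2.4732·4.2205 = +28.1655 (running +28.1655)
  i=2: 2.4732·6.3478 − -1.1399·7.3449 = +24.0713 (running +52.2368)
  i=3: -1.1399·0.9576 − -4.9999·6.3478 = +30.6465 (running +82.8834)
  i=4: -4.9999·-1.7883 − -4.0250·0.9576 = +12.7959 (running +95.6792)
  i=5: -4.0250·-5.5573 − 0.0113·-1.7883 = +22.3883 (running +118.0675)
  i=6: 0.0113·-5.3119 − 4.2298·-5.5573 = +23.4462 (running +141.5137)
  i=7: 4.2298·-0.3312 − 7.8628·-5.3119 = +40.3653 (running +181.8790)
  i=8: 7.8628·4.2205 − 5.2559·-0.3312 = +34.9264 (running +216.8054)
Area = |Σ|/2 = |216.8054|/2 = 108.4027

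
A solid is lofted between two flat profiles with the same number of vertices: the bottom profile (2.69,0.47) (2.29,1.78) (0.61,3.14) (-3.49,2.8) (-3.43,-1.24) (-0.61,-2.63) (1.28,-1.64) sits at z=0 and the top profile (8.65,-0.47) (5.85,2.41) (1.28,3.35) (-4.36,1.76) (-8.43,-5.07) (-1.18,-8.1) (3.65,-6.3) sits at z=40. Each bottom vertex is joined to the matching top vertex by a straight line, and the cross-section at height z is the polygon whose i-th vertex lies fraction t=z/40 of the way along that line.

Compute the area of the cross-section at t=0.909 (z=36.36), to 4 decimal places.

Area at t=0.909: 111.3093

Cross-section at t=0.909: each vertex is (1-t)·p0[i] + t·p1[i].
  v1: (1-0.909)·(2.69,0.47) + 0.909·(8.65,-0.47) = (8.1076,-0.3845)
  v2: (1-0.909)·(2.29,1.78) + 0.909·(5.85,2.41) = (5.5260,2.3527)
  v3: (1-0.909)·(0.61,3.14) + 0.909·(1.28,3.35) = (1.2190,3.3309)
  v4: (1-0.909)·(-3.49,2.8) + 0.909·(-4.36,1.76) = (-4.2808,1.8546)
  v5: (1-0.909)·(-3.43,-1.24) + 0.909·(-8.43,-5.07) = (-7.9750,-4.7215)
  v6: (1-0.909)·(-0.61,-2.63) + 0.909·(-1.18,-8.1) = (-1.1281,-7.6022)
  v7: (1-0.909)·(1.28,-1.64) + 0.909·(3.65,-6.3) = (3.4343,-5.8759)
Shoelace sum Σ(x_i·y_{i+1} − x_{i+1}·y_i):
  i=1: 8.1076·2.3527 − 5.5260·-0.3845 = +21.1991 (running +21.1991)
  i=2: 5.5260·3.3309 − 1.2190·2.3527 = +15.5387 (running +36.7378)
  i=3: 1.2190·1.8546 − -4.2808·3.3309 = +16.5198 (running +53.2576)
  i=4: -4.2808·-4.7215 − -7.9750·1.8546 = +35.0026 (running +88.2602)
  i=5: -7.9750·-7.6022 − -1.1281·-4.7215 = +55.3014 (running +143.5616)
  i=6: -1.1281·-5.8759 − 3.4343·-7.6022 = +32.7374 (running +176.2989)
  i=7: 3.4343·-0.3845 − 8.1076·-5.8759 = +46.3196 (running +222.6186)
Area = |Σ|/2 = |222.6186|/2 = 111.3093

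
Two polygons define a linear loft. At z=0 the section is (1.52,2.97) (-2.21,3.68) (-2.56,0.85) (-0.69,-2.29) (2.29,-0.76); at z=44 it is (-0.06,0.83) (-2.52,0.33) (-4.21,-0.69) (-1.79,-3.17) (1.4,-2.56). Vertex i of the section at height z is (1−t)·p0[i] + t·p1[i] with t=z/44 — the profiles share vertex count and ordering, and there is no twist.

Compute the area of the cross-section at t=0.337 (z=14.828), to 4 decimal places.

Area at t=0.337: 17.8700

Cross-section at t=0.337: each vertex is (1-t)·p0[i] + t·p1[i].
  v1: (1-0.337)·(1.52,2.97) + 0.337·(-0.06,0.83) = (0.9875,2.2488)
  v2: (1-0.337)·(-2.21,3.68) + 0.337·(-2.52,0.33) = (-2.3145,2.5511)
  v3: (1-0.337)·(-2.56,0.85) + 0.337·(-4.21,-0.69) = (-3.1161,0.3310)
  v4: (1-0.337)·(-0.69,-2.29) + 0.337·(-1.79,-3.17) = (-1.0607,-2.5866)
  v5: (1-0.337)·(2.29,-0.76) + 0.337·(1.4,-2.56) = (1.9901,-1.3666)
Shoelace sum Σ(x_i·y_{i+1} − x_{i+1}·y_i):
  i=1: 0.9875·2.5511 − -2.3145·2.2488 = +7.7241 (running +7.7241)
  i=2: -2.3145·0.3310 − -3.1161·2.5511 = +7.1831 (running +14.9072)
  i=3: -3.1161·-2.5866 − -1.0607·0.3310 = +8.4110 (running +23.3181)
  i=4: -1.0607·-1.3666 − 1.9901·-2.5866 = +6.5970 (running +29.9151)
  i=5: 1.9901·2.2488 − 0.9875·-1.3666 = +5.8249 (running +35.7400)
Area = |Σ|/2 = |35.7400|/2 = 17.8700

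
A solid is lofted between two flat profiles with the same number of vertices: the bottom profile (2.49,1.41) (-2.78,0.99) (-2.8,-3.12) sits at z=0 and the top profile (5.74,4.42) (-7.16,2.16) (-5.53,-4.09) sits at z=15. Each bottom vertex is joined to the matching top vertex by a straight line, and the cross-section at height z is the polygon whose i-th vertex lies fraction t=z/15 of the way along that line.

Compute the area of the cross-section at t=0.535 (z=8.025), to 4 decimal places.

Area at t=0.535: 25.1779

Cross-section at t=0.535: each vertex is (1-t)·p0[i] + t·p1[i].
  v1: (1-0.535)·(2.49,1.41) + 0.535·(5.74,4.42) = (4.2288,3.0204)
  v2: (1-0.535)·(-2.78,0.99) + 0.535·(-7.16,2.16) = (-5.1233,1.6160)
  v3: (1-0.535)·(-2.8,-3.12) + 0.535·(-5.53,-4.09) = (-4.2606,-3.6390)
Shoelace sum Σ(x_i·y_{i+1} − x_{i+1}·y_i):
  i=1: 4.2288·1.6160 − -5.1233·3.0204 = +22.3076 (running +22.3076)
  i=2: -5.1233·-3.6390 − -4.2606·1.6160 = +25.5283 (running +47.8359)
  i=3: -4.2606·3.0204 − 4.2288·-3.6390 = +2.5199 (running +50.3557)
Area = |Σ|/2 = |50.3557|/2 = 25.1779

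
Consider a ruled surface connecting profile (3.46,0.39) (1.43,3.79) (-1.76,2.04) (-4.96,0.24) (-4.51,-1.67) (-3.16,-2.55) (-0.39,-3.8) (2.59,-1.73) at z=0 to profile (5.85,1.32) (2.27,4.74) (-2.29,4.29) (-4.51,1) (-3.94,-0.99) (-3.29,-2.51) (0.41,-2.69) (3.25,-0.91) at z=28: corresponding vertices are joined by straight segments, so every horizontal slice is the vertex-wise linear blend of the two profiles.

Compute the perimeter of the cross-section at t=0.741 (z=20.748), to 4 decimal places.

Cross-section at t=0.741: each vertex is (1-t)·p0[i] + t·p1[i].
  v1: (1-0.741)·(3.46,0.39) + 0.741·(5.85,1.32) = (5.2310,1.0791)
  v2: (1-0.741)·(1.43,3.79) + 0.741·(2.27,4.74) = (2.0524,4.4939)
  v3: (1-0.741)·(-1.76,2.04) + 0.741·(-2.29,4.29) = (-2.1527,3.7073)
  v4: (1-0.741)·(-4.96,0.24) + 0.741·(-4.51,1) = (-4.6265,0.8032)
  v5: (1-0.741)·(-4.51,-1.67) + 0.741·(-3.94,-0.99) = (-4.0876,-1.1661)
  v6: (1-0.741)·(-3.16,-2.55) + 0.741·(-3.29,-2.51) = (-3.2563,-2.5204)
  v7: (1-0.741)·(-0.39,-3.8) + 0.741·(0.41,-2.69) = (0.2028,-2.9775)
  v8: (1-0.741)·(2.59,-1.73) + 0.741·(3.25,-0.91) = (3.0791,-1.1224)
Perimeter = Σ |v_{i+1} − v_i|:
  edge 1→2: √(-3.1785² + 3.4148²) = 4.6652 (running 4.6652)
  edge 2→3: √(-4.2052² + -0.7867²) = 4.2781 (running 8.9433)
  edge 3→4: √(-2.4738² + -2.9041²) = 3.8149 (running 12.7582)
  edge 4→5: √(0.5389² + -1.9693²) = 2.0417 (running 14.7999)
  edge 5→6: √(0.8313² + -1.3542²) = 1.5890 (running 16.3890)
  edge 6→7: √(3.4591² + -0.4571²) = 3.4892 (running 19.8782)
  edge 7→8: √(2.8763² + 1.8551²) = 3.4226 (running 23.3008)
  edge 8→1: √(2.1519² + 2.2015²) = 3.0785 (running 26.3793)
Perimeter = 26.3793

Perimeter at t=0.741: 26.3793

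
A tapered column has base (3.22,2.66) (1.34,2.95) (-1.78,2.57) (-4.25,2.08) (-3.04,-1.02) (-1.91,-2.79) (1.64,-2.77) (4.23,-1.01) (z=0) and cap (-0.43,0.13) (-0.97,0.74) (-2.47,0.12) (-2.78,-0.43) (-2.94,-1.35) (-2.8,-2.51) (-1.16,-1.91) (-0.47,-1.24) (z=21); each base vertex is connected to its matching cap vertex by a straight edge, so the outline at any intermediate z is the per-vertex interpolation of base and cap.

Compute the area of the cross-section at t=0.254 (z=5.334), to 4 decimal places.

Cross-section at t=0.254: each vertex is (1-t)·p0[i] + t·p1[i].
  v1: (1-0.254)·(3.22,2.66) + 0.254·(-0.43,0.13) = (2.2929,2.0174)
  v2: (1-0.254)·(1.34,2.95) + 0.254·(-0.97,0.74) = (0.7533,2.3887)
  v3: (1-0.254)·(-1.78,2.57) + 0.254·(-2.47,0.12) = (-1.9553,1.9477)
  v4: (1-0.254)·(-4.25,2.08) + 0.254·(-2.78,-0.43) = (-3.8766,1.4425)
  v5: (1-0.254)·(-3.04,-1.02) + 0.254·(-2.94,-1.35) = (-3.0146,-1.1038)
  v6: (1-0.254)·(-1.91,-2.79) + 0.254·(-2.8,-2.51) = (-2.1361,-2.7189)
  v7: (1-0.254)·(1.64,-2.77) + 0.254·(-1.16,-1.91) = (0.9288,-2.5516)
  v8: (1-0.254)·(4.23,-1.01) + 0.254·(-0.47,-1.24) = (3.0362,-1.0684)
Shoelace sum Σ(x_i·y_{i+1} − x_{i+1}·y_i):
  i=1: 2.2929·2.3887 − 0.7533·2.0174 = +3.9573 (running +3.9573)
  i=2: 0.7533·1.9477 − -1.9553·2.3887 = +6.1376 (running +10.0949)
  i=3: -1.9553·1.4425 − -3.8766·1.9477 = +4.7301 (running +14.8250)
  i=4: -3.8766·-1.1038 − -3.0146·1.4425 = +8.6275 (running +23.4526)
  i=5: -3.0146·-2.7189 − -2.1361·-1.1038 = +5.8385 (running +29.2911)
  i=6: -2.1361·-2.5516 − 0.9288·-2.7189 = +7.9756 (running +37.2667)
  i=7: 0.9288·-1.0684 − 3.0362·-2.5516 = +6.7547 (running +44.0214)
  i=8: 3.0362·2.0174 − 2.2929·-1.0684 = +8.5749 (running +52.5963)
Area = |Σ|/2 = |52.5963|/2 = 26.2981

Area at t=0.254: 26.2981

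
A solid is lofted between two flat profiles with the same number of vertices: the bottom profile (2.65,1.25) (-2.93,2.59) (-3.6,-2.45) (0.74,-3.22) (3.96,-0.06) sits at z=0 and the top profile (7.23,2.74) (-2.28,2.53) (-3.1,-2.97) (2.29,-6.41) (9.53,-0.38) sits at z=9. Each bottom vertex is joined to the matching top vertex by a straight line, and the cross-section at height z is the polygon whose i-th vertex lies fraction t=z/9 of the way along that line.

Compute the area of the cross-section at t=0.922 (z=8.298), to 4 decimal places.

Area at t=0.922: 72.7938

Cross-section at t=0.922: each vertex is (1-t)·p0[i] + t·p1[i].
  v1: (1-0.922)·(2.65,1.25) + 0.922·(7.23,2.74) = (6.8728,2.6238)
  v2: (1-0.922)·(-2.93,2.59) + 0.922·(-2.28,2.53) = (-2.3307,2.5347)
  v3: (1-0.922)·(-3.6,-2.45) + 0.922·(-3.1,-2.97) = (-3.1390,-2.9294)
  v4: (1-0.922)·(0.74,-3.22) + 0.922·(2.29,-6.41) = (2.1691,-6.1612)
  v5: (1-0.922)·(3.96,-0.06) + 0.922·(9.53,-0.38) = (9.0955,-0.3550)
Shoelace sum Σ(x_i·y_{i+1} − x_{i+1}·y_i):
  i=1: 6.8728·2.5347 − -2.3307·2.6238 = +23.5355 (running +23.5355)
  i=2: -2.3307·-2.9294 − -3.1390·2.5347 = +14.7840 (running +38.3195)
  i=3: -3.1390·-6.1612 − 2.1691·-2.9294 = +25.6942 (running +64.0137)
  i=4: 2.1691·-0.3550 − 9.0955·-6.1612 = +55.2691 (running +119.2828)
  i=5: 9.0955·2.6238 − 6.8728·-0.3550 = +26.3048 (running +145.5876)
Area = |Σ|/2 = |145.5876|/2 = 72.7938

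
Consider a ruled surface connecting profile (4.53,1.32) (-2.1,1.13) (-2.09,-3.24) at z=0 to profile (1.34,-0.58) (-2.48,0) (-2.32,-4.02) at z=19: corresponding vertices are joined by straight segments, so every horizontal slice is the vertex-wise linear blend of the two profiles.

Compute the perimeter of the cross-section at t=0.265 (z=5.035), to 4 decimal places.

Cross-section at t=0.265: each vertex is (1-t)·p0[i] + t·p1[i].
  v1: (1-0.265)·(4.53,1.32) + 0.265·(1.34,-0.58) = (3.6847,0.8165)
  v2: (1-0.265)·(-2.1,1.13) + 0.265·(-2.48,0) = (-2.2007,0.8305)
  v3: (1-0.265)·(-2.09,-3.24) + 0.265·(-2.32,-4.02) = (-2.1509,-3.4467)
Perimeter = Σ |v_{i+1} − v_i|:
  edge 1→2: √(-5.8854² + 0.0140²) = 5.8854 (running 5.8854)
  edge 2→3: √(0.0498² + -4.2772²) = 4.2775 (running 10.1629)
  edge 3→1: √(5.8356² + 4.2632²) = 7.2270 (running 17.3899)
Perimeter = 17.3899

Perimeter at t=0.265: 17.3899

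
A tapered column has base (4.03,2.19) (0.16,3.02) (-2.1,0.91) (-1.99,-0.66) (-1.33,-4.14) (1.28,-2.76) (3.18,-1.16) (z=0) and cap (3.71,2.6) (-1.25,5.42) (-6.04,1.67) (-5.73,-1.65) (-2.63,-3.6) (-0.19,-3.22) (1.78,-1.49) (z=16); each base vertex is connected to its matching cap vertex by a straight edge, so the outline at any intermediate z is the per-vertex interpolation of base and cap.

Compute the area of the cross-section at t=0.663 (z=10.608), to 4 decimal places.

Area at t=0.663: 45.9241

Cross-section at t=0.663: each vertex is (1-t)·p0[i] + t·p1[i].
  v1: (1-0.663)·(4.03,2.19) + 0.663·(3.71,2.6) = (3.8178,2.4618)
  v2: (1-0.663)·(0.16,3.02) + 0.663·(-1.25,5.42) = (-0.7748,4.6112)
  v3: (1-0.663)·(-2.1,0.91) + 0.663·(-6.04,1.67) = (-4.7122,1.4139)
  v4: (1-0.663)·(-1.99,-0.66) + 0.663·(-5.73,-1.65) = (-4.4696,-1.3164)
  v5: (1-0.663)·(-1.33,-4.14) + 0.663·(-2.63,-3.6) = (-2.1919,-3.7820)
  v6: (1-0.663)·(1.28,-2.76) + 0.663·(-0.19,-3.22) = (0.3054,-3.0650)
  v7: (1-0.663)·(3.18,-1.16) + 0.663·(1.78,-1.49) = (2.2518,-1.3788)
Shoelace sum Σ(x_i·y_{i+1} − x_{i+1}·y_i):
  i=1: 3.8178·4.6112 − -0.7748·2.4618 = +19.5123 (running +19.5123)
  i=2: -0.7748·1.4139 − -4.7122·4.6112 = +20.6335 (running +40.1458)
  i=3: -4.7122·-1.3164 − -4.4696·1.4139 = +12.5225 (running +52.6683)
  i=4: -4.4696·-3.7820 − -2.1919·-1.3164 = +14.0187 (running +66.6870)
  i=5: -2.1919·-3.0650 − 0.3054·-3.7820 = +7.8731 (running +74.5601)
  i=6: 0.3054·-1.3788 − 2.2518·-3.0650 = +6.4807 (running +81.0408)
  i=7: 2.2518·2.4618 − 3.8178·-1.3788 = +10.8075 (running +91.8483)
Area = |Σ|/2 = |91.8483|/2 = 45.9241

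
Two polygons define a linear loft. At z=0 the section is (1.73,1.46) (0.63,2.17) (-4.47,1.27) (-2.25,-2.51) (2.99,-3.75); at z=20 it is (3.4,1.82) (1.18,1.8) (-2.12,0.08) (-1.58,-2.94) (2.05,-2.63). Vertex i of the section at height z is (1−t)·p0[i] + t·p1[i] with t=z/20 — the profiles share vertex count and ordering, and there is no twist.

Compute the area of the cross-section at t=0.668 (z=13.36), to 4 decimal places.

Area at t=0.668: 21.6857

Cross-section at t=0.668: each vertex is (1-t)·p0[i] + t·p1[i].
  v1: (1-0.668)·(1.73,1.46) + 0.668·(3.4,1.82) = (2.8456,1.7005)
  v2: (1-0.668)·(0.63,2.17) + 0.668·(1.18,1.8) = (0.9974,1.9228)
  v3: (1-0.668)·(-4.47,1.27) + 0.668·(-2.12,0.08) = (-2.9002,0.4751)
  v4: (1-0.668)·(-2.25,-2.51) + 0.668·(-1.58,-2.94) = (-1.8024,-2.7972)
  v5: (1-0.668)·(2.99,-3.75) + 0.668·(2.05,-2.63) = (2.3621,-3.0018)
Shoelace sum Σ(x_i·y_{i+1} − x_{i+1}·y_i):
  i=1: 2.8456·1.9228 − 0.9974·1.7005 = +3.7755 (running +3.7755)
  i=2: 0.9974·0.4751 − -2.9002·1.9228 = +6.0505 (running +9.8260)
  i=3: -2.9002·-2.7972 − -1.8024·0.4751 = +8.9689 (running +18.7948)
  i=4: -1.8024·-3.0018 − 2.3621·-2.7972 = +12.0179 (running +30.8128)
  i=5: 2.3621·1.7005 − 2.8456·-3.0018 = +12.5586 (running +43.3713)
Area = |Σ|/2 = |43.3713|/2 = 21.6857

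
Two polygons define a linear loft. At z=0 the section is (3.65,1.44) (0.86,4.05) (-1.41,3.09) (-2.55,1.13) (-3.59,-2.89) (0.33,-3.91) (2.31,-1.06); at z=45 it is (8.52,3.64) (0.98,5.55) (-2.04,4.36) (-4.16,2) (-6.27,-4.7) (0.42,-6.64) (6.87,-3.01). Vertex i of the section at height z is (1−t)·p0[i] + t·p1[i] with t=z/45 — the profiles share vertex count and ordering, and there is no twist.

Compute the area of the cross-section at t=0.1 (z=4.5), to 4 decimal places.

Cross-section at t=0.1: each vertex is (1-t)·p0[i] + t·p1[i].
  v1: (1-0.1)·(3.65,1.44) + 0.1·(8.52,3.64) = (4.1370,1.6600)
  v2: (1-0.1)·(0.86,4.05) + 0.1·(0.98,5.55) = (0.8720,4.2000)
  v3: (1-0.1)·(-1.41,3.09) + 0.1·(-2.04,4.36) = (-1.4730,3.2170)
  v4: (1-0.1)·(-2.55,1.13) + 0.1·(-4.16,2) = (-2.7110,1.2170)
  v5: (1-0.1)·(-3.59,-2.89) + 0.1·(-6.27,-4.7) = (-3.8580,-3.0710)
  v6: (1-0.1)·(0.33,-3.91) + 0.1·(0.42,-6.64) = (0.3390,-4.1830)
  v7: (1-0.1)·(2.31,-1.06) + 0.1·(6.87,-3.01) = (2.7660,-1.2550)
Shoelace sum Σ(x_i·y_{i+1} − x_{i+1}·y_i):
  i=1: 4.1370·4.2000 − 0.8720·1.6600 = +15.9279 (running +15.9279)
  i=2: 0.8720·3.2170 − -1.4730·4.2000 = +8.9918 (running +24.9197)
  i=3: -1.4730·1.2170 − -2.7110·3.2170 = +6.9286 (running +31.8484)
  i=4: -2.7110·-3.0710 − -3.8580·1.2170 = +13.0207 (running +44.8690)
  i=5: -3.8580·-4.1830 − 0.3390·-3.0710 = +17.1791 (running +62.0481)
  i=6: 0.3390·-1.2550 − 2.7660·-4.1830 = +11.1447 (running +73.1928)
  i=7: 2.7660·1.6600 − 4.1370·-1.2550 = +9.7835 (running +82.9763)
Area = |Σ|/2 = |82.9763|/2 = 41.4882

Area at t=0.1: 41.4882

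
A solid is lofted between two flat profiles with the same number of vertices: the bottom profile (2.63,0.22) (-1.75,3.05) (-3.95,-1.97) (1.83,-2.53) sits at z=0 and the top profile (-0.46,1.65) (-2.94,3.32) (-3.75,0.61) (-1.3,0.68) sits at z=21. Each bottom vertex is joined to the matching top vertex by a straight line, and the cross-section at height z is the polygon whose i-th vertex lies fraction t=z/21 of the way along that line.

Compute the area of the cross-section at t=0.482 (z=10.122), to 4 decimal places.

Area at t=0.482: 12.5584

Cross-section at t=0.482: each vertex is (1-t)·p0[i] + t·p1[i].
  v1: (1-0.482)·(2.63,0.22) + 0.482·(-0.46,1.65) = (1.1406,0.9093)
  v2: (1-0.482)·(-1.75,3.05) + 0.482·(-2.94,3.32) = (-2.3236,3.1801)
  v3: (1-0.482)·(-3.95,-1.97) + 0.482·(-3.75,0.61) = (-3.8536,-0.7264)
  v4: (1-0.482)·(1.83,-2.53) + 0.482·(-1.3,0.68) = (0.3213,-0.9828)
Shoelace sum Σ(x_i·y_{i+1} − x_{i+1}·y_i):
  i=1: 1.1406·3.1801 − -2.3236·0.9093 = +5.7401 (running +5.7401)
  i=2: -2.3236·-0.7264 − -3.8536·3.1801 = +13.9429 (running +19.6830)
  i=3: -3.8536·-0.9828 − 0.3213·-0.7264 = +4.0207 (running +23.7037)
  i=4: 0.3213·0.9093 − 1.1406·-0.9828 = +1.4132 (running +25.1168)
Area = |Σ|/2 = |25.1168|/2 = 12.5584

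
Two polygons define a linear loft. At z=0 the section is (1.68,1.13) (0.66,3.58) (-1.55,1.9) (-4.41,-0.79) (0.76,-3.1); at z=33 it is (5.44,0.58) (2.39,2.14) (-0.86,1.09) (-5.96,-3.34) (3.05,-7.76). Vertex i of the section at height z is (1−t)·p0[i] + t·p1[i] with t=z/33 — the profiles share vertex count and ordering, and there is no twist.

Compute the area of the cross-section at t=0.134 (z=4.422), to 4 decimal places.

Area at t=0.134: 25.2886

Cross-section at t=0.134: each vertex is (1-t)·p0[i] + t·p1[i].
  v1: (1-0.134)·(1.68,1.13) + 0.134·(5.44,0.58) = (2.1838,1.0563)
  v2: (1-0.134)·(0.66,3.58) + 0.134·(2.39,2.14) = (0.8918,3.3870)
  v3: (1-0.134)·(-1.55,1.9) + 0.134·(-0.86,1.09) = (-1.4575,1.7915)
  v4: (1-0.134)·(-4.41,-0.79) + 0.134·(-5.96,-3.34) = (-4.6177,-1.1317)
  v5: (1-0.134)·(0.76,-3.1) + 0.134·(3.05,-7.76) = (1.0669,-3.7244)
Shoelace sum Σ(x_i·y_{i+1} − x_{i+1}·y_i):
  i=1: 2.1838·3.3870 − 0.8918·1.0563 = +6.4547 (running +6.4547)
  i=2: 0.8918·1.7915 − -1.4575·3.3870 = +6.5344 (running +12.9891)
  i=3: -1.4575·-1.1317 − -4.6177·1.7915 = +9.9219 (running +22.9111)
  i=4: -4.6177·-3.7244 − 1.0669·-1.1317 = +18.4057 (running +41.3168)
  i=5: 1.0669·1.0563 − 2.1838·-3.7244 = +9.2605 (running +50.5773)
Area = |Σ|/2 = |50.5773|/2 = 25.2886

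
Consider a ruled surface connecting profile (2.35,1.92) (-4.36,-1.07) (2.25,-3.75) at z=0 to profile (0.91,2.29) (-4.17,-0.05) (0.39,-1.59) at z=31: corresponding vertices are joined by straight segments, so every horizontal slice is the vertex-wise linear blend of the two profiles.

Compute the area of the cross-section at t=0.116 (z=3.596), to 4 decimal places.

Area at t=0.116: 17.5931

Cross-section at t=0.116: each vertex is (1-t)·p0[i] + t·p1[i].
  v1: (1-0.116)·(2.35,1.92) + 0.116·(0.91,2.29) = (2.1830,1.9629)
  v2: (1-0.116)·(-4.36,-1.07) + 0.116·(-4.17,-0.05) = (-4.3380,-0.9517)
  v3: (1-0.116)·(2.25,-3.75) + 0.116·(0.39,-1.59) = (2.0342,-3.4994)
Shoelace sum Σ(x_i·y_{i+1} − x_{i+1}·y_i):
  i=1: 2.1830·-0.9517 − -4.3380·1.9629 = +6.4376 (running +6.4376)
  i=2: -4.3380·-3.4994 − 2.0342·-0.9517 = +17.1164 (running +23.5540)
  i=3: 2.0342·1.9629 − 2.1830·-3.4994 = +11.6322 (running +35.1862)
Area = |Σ|/2 = |35.1862|/2 = 17.5931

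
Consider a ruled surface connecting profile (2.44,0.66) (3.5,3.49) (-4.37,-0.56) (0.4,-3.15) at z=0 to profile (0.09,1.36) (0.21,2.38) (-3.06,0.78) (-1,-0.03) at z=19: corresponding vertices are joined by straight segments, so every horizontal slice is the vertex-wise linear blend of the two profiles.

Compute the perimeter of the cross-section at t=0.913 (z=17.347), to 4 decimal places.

Perimeter at t=0.913: 9.7627

Cross-section at t=0.913: each vertex is (1-t)·p0[i] + t·p1[i].
  v1: (1-0.913)·(2.44,0.66) + 0.913·(0.09,1.36) = (0.2944,1.2991)
  v2: (1-0.913)·(3.5,3.49) + 0.913·(0.21,2.38) = (0.4962,2.4766)
  v3: (1-0.913)·(-4.37,-0.56) + 0.913·(-3.06,0.78) = (-3.1740,0.6634)
  v4: (1-0.913)·(0.4,-3.15) + 0.913·(-1,-0.03) = (-0.8782,-0.3014)
Perimeter = Σ |v_{i+1} − v_i|:
  edge 1→2: √(0.2018² + 1.1775²) = 1.1946 (running 1.1946)
  edge 2→3: √(-3.6702² + -1.8132²) = 4.0936 (running 5.2883)
  edge 3→4: √(2.2958² + -0.9649²) = 2.4903 (running 7.7786)
  edge 4→1: √(1.1726² + 1.6005²) = 1.9841 (running 9.7627)
Perimeter = 9.7627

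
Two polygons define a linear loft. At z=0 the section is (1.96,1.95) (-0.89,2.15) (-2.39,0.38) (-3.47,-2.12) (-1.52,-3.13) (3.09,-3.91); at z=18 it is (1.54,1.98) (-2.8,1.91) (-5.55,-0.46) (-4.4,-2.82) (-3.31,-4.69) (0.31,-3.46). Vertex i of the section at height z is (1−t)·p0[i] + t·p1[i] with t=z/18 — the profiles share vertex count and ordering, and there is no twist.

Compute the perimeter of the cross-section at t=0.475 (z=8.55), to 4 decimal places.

Cross-section at t=0.475: each vertex is (1-t)·p0[i] + t·p1[i].
  v1: (1-0.475)·(1.96,1.95) + 0.475·(1.54,1.98) = (1.7605,1.9642)
  v2: (1-0.475)·(-0.89,2.15) + 0.475·(-2.8,1.91) = (-1.7973,2.0360)
  v3: (1-0.475)·(-2.39,0.38) + 0.475·(-5.55,-0.46) = (-3.8910,-0.0190)
  v4: (1-0.475)·(-3.47,-2.12) + 0.475·(-4.4,-2.82) = (-3.9118,-2.4525)
  v5: (1-0.475)·(-1.52,-3.13) + 0.475·(-3.31,-4.69) = (-2.3702,-3.8710)
  v6: (1-0.475)·(3.09,-3.91) + 0.475·(0.31,-3.46) = (1.7695,-3.6963)
Perimeter = Σ |v_{i+1} − v_i|:
  edge 1→2: √(-3.5577² + 0.0717²) = 3.5585 (running 3.5585)
  edge 2→3: √(-2.0938² + -2.0550²) = 2.9337 (running 6.4922)
  edge 3→4: √(-0.0208² + -2.4335²) = 2.4336 (running 8.9258)
  edge 4→5: √(1.5415² + -1.4185²) = 2.0948 (running 11.0206)
  edge 5→6: √(4.1397² + 0.1747²) = 4.1434 (running 15.1641)
  edge 6→1: √(-0.0090² + 5.6605²) = 5.6605 (running 20.8246)
Perimeter = 20.8246

Perimeter at t=0.475: 20.8246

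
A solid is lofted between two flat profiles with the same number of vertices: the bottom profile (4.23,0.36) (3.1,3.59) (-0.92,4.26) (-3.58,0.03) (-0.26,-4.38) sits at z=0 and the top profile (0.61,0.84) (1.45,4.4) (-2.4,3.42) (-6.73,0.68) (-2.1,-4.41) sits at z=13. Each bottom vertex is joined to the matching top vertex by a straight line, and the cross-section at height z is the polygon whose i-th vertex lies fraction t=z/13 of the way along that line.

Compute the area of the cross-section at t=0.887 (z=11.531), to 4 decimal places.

Area at t=0.887: 35.8830

Cross-section at t=0.887: each vertex is (1-t)·p0[i] + t·p1[i].
  v1: (1-0.887)·(4.23,0.36) + 0.887·(0.61,0.84) = (1.0191,0.7858)
  v2: (1-0.887)·(3.1,3.59) + 0.887·(1.45,4.4) = (1.6364,4.3085)
  v3: (1-0.887)·(-0.92,4.26) + 0.887·(-2.4,3.42) = (-2.2328,3.5149)
  v4: (1-0.887)·(-3.58,0.03) + 0.887·(-6.73,0.68) = (-6.3741,0.6066)
  v5: (1-0.887)·(-0.26,-4.38) + 0.887·(-2.1,-4.41) = (-1.8921,-4.4066)
Shoelace sum Σ(x_i·y_{i+1} − x_{i+1}·y_i):
  i=1: 1.0191·4.3085 − 1.6364·0.7858 = +3.1047 (running +3.1047)
  i=2: 1.6364·3.5149 − -2.2328·4.3085 = +15.3718 (running +18.4765)
  i=3: -2.2328·0.6066 − -6.3741·3.5149 = +21.0500 (running +39.5265)
  i=4: -6.3741·-4.4066 − -1.8921·0.6066 = +29.2356 (running +68.7621)
  i=5: -1.8921·0.7858 − 1.0191·-4.4066 = +3.0039 (running +71.7660)
Area = |Σ|/2 = |71.7660|/2 = 35.8830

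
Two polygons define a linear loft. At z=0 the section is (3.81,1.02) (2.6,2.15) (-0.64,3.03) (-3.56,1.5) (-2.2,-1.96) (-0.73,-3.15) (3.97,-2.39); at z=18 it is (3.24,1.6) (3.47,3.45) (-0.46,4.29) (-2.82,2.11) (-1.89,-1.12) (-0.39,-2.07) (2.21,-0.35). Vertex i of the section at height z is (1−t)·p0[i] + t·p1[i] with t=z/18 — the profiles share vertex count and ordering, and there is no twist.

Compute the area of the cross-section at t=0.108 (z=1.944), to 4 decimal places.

Cross-section at t=0.108: each vertex is (1-t)·p0[i] + t·p1[i].
  v1: (1-0.108)·(3.81,1.02) + 0.108·(3.24,1.6) = (3.7484,1.0826)
  v2: (1-0.108)·(2.6,2.15) + 0.108·(3.47,3.45) = (2.6940,2.2904)
  v3: (1-0.108)·(-0.64,3.03) + 0.108·(-0.46,4.29) = (-0.6206,3.1661)
  v4: (1-0.108)·(-3.56,1.5) + 0.108·(-2.82,2.11) = (-3.4801,1.5659)
  v5: (1-0.108)·(-2.2,-1.96) + 0.108·(-1.89,-1.12) = (-2.1665,-1.8693)
  v6: (1-0.108)·(-0.73,-3.15) + 0.108·(-0.39,-2.07) = (-0.6933,-3.0334)
  v7: (1-0.108)·(3.97,-2.39) + 0.108·(2.21,-0.35) = (3.7799,-2.1697)
Shoelace sum Σ(x_i·y_{i+1} − x_{i+1}·y_i):
  i=1: 3.7484·2.2904 − 2.6940·1.0826 = +5.6688 (running +5.6688)
  i=2: 2.6940·3.1661 − -0.6206·2.2904 = +9.9506 (running +15.6195)
  i=3: -0.6206·1.5659 − -3.4801·3.1661 = +10.0465 (running +25.6660)
  i=4: -3.4801·-1.8693 − -2.1665·1.5659 = +9.8978 (running +35.5637)
  i=5: -2.1665·-3.0334 − -0.6933·-1.8693 = +5.2759 (running +40.8396)
  i=6: -0.6933·-2.1697 − 3.7799·-3.0334 = +12.9701 (running +53.8097)
  i=7: 3.7799·1.0826 − 3.7484·-2.1697 = +12.2252 (running +66.0349)
Area = |Σ|/2 = |66.0349|/2 = 33.0174

Area at t=0.108: 33.0174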